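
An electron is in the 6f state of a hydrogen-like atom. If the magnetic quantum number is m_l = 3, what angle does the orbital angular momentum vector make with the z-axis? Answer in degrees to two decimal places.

The 6f subshell has l = 3.
|L| = √(l(l+1)) ℏ = 2√3 ℏ.
L_z = m_l ℏ = 3ℏ.
cos θ = L_z/|L| = 3/√12, so θ ≈ 30.00°.

θ ≈ 30.00°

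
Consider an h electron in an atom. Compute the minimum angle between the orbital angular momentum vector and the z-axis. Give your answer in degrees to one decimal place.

θ_min ≈ 24.1°

The letter h corresponds to l = 5.
|L|² = l(l+1)ℏ² = 30ℏ², so |L| = √30 ℏ.
The smallest angle corresponds to the largest L_z, i.e. m_l = l = 5, giving L_z = 5ℏ.
cos θ_min = 5/√30, so θ_min ≈ 24.1°.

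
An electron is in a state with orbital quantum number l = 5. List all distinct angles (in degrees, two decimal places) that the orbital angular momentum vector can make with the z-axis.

θ ∈ {24.09°, 43.09°, 56.79°, 68.58°, 79.48°, 90.00°, 100.52°, 111.42°, 123.21°, 136.91°, 155.91°}

|L| = ℏ√(l(l+1)) = √30 ℏ.
cos θ = m_l/√30 for each m_l ∈ {-5, -4, -3, -2, -1, 0, 1, 2, 3, 4, 5}.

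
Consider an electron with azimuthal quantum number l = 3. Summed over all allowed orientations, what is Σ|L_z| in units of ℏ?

m_l ∈ {-3, -2, -1, 0, 1, 2, 3}.
Σ|m_l| = 2·3(3+1)/2 = 12.

Σ|L_z| = 12 ℏ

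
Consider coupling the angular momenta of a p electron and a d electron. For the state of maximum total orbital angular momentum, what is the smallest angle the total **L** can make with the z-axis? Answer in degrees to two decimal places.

L runs from |1 − 2| = 1 to 1 + 2 = 3.
L ∈ {1, 2, 3}.
The maximum is L = 3, with |L_tot| = ℏ√(3·4) = 2√3 ℏ.
The minimum angle with z is arccos(3/√12) ≈ 30.00°.

θ_min ≈ 30.00°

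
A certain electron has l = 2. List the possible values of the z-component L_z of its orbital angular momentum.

L_z ∈ {−2ℏ, −ℏ, 0, ℏ, 2ℏ}

L_z = m_l ℏ with m_l ranging from −l to +l in integer steps.
For l = 2: m_l ∈ {-2, -1, 0, 1, 2}.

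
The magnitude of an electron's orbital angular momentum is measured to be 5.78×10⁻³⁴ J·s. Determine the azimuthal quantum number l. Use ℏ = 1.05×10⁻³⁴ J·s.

l = 5

In units of ℏ, |L| ≈ 5.505.
Set l(l+1) = 30.30; the integer solution is l = 5.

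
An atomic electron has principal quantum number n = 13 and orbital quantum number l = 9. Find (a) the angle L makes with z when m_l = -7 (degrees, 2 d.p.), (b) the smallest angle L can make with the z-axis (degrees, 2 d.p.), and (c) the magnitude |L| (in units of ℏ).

θ(m_l=-7) ≈ 137.55°; θ_min ≈ 18.43°; |L| = 3√10 ℏ ≈ 9.487ℏ

For m_l = -7: cos θ = -7/√90, θ ≈ 137.55°.
cos θ_min = 9/√90, so θ_min ≈ 18.43°.
|L| = ℏ√(9·10) = 3√10 ℏ ≈ 9.487ℏ.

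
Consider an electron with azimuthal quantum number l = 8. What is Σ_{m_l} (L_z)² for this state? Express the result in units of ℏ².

Σ(L_z)² = 408 ℏ²

m_l runs from −8 to 8, i.e. {-8, -7, -6, -5, -4, -3, -2, -1, 0, 1, 2, 3, 4, 5, 6, 7, 8}.
Σ m_l² = l(l+1)(2l+1)/3 = 8·9·17/3 = 408.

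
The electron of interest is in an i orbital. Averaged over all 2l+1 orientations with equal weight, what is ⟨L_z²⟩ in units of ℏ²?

⟨L_z²⟩ = 14 ℏ²

For an i orbital, l = 6.
m_l ∈ {-6, -5, -4, -3, -2, -1, 0, 1, 2, 3, 4, 5, 6}.
Average of L_z² over 13 states: 182/13 ℏ² = 14 ℏ².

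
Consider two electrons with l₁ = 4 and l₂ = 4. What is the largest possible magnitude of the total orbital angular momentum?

By the triangle rule, |l₁ − l₂| ≤ L ≤ l₁ + l₂.
So L can be 0, 1, 2, 3, 4, 5, 6, 7, 8.
The largest magnitude corresponds to L = 8: |L_tot| = ℏ√(8·9) = 6√2 ℏ.

|L_tot|_max = 6√2 ℏ ≈ 8.485ℏ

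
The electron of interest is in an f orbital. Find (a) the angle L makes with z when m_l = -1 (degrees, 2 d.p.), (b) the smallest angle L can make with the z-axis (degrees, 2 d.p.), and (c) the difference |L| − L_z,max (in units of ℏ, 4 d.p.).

θ(m_l=-1) ≈ 106.78°; θ_min ≈ 30.00°; |L|−L_z,max ≈ 0.4641ℏ

An f state has l = 3.
For m_l = -1: cos θ = -1/√12, θ ≈ 106.78°.
cos θ_min = 3/√12, so θ_min ≈ 30.00°.
|L| − L_z,max = (2√3 − 3)ℏ ≈ 0.4641ℏ.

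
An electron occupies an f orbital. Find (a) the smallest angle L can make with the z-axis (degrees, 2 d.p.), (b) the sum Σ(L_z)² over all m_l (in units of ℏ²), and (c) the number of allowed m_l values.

θ_min ≈ 30.00°; Σ(L_z)² = 28 ℏ²; 7 values

An f state has l = 3.
cos θ_min = 3/√12, so θ_min ≈ 30.00°.
Σ m_l² = 28, so Σ(L_z)² = 28 ℏ².
There are 2l+1 = 7 values of m_l.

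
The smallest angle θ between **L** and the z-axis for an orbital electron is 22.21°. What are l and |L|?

l = 6, |L| = √42 ℏ ≈ 6.481ℏ

At minimum angle, m_l = l, so cos θ = l/√(l(l+1)); cos²θ = l/(l+1) = 0.8571.
Thus l = 0.8571/(1 − 0.8571) ≈ 6.
Then |L| = ℏ√(6·7) = √42 ℏ.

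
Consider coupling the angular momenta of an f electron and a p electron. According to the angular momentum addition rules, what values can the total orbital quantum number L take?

L runs from |3 − 1| = 2 to 3 + 1 = 4.
L ∈ {2, 3, 4}.

L = 2, 3, 4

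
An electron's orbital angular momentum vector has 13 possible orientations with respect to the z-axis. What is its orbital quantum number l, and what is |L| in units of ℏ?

2l + 1 = 13 ⇒ l = 6.
Then |L| = √(l(l+1)) ℏ = √42 ℏ.

l = 6, |L| = √42 ℏ ≈ 6.481ℏ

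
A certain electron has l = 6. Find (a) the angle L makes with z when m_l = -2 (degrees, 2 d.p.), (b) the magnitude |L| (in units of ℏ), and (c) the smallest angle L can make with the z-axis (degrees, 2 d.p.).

For m_l = -2: cos θ = -2/√42, θ ≈ 107.98°.
|L| = ℏ√(6·7) = √42 ℏ ≈ 6.481ℏ.
cos θ_min = 6/√42, so θ_min ≈ 22.21°.

θ(m_l=-2) ≈ 107.98°; |L| = √42 ℏ ≈ 6.481ℏ; θ_min ≈ 22.21°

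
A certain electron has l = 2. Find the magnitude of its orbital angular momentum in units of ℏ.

|L| = ℏ√(l(l+1)) = ℏ√(2·3) = √6 ℏ

|L| = √6 ℏ ≈ 2.449ℏ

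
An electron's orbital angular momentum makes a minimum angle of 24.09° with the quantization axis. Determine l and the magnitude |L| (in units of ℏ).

l = 5, |L| = √30 ℏ ≈ 5.477ℏ

cos θ_min = l/√(l(l+1)) = √(l/(l+1)), so l/(l+1) = cos²(24.09°) = 0.8334.
Solving: l = 5.
Then |L| = ℏ√(5·6) = √30 ℏ.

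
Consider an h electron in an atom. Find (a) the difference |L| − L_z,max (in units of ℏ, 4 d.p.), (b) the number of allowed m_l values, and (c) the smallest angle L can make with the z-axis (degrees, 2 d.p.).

H corresponds to l = 5.
|L| − L_z,max = (√30 − 5)ℏ ≈ 0.4772ℏ.
There are 2l+1 = 11 values of m_l.
cos θ_min = 5/√30, so θ_min ≈ 24.09°.

|L|−L_z,max ≈ 0.4772ℏ; 11 values; θ_min ≈ 24.09°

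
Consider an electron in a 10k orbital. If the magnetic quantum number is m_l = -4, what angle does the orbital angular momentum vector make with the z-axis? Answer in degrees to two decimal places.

θ ≈ 122.31°

The 10k subshell has l = 7.
|L| = √(l(l+1)) ℏ = 2√14 ℏ.
L_z = m_l ℏ = −4ℏ.
cos θ = L_z/|L| = -4/√56, so θ ≈ 122.31°.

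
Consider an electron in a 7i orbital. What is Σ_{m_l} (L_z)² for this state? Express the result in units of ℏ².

Σ(L_z)² = 182 ℏ²

7i means n = 7, l = 6.
m_l runs from −6 to 6, i.e. {-6, -5, -4, -3, -2, -1, 0, 1, 2, 3, 4, 5, 6}.
Σ m_l² = l(l+1)(2l+1)/3 = 6·7·13/3 = 182.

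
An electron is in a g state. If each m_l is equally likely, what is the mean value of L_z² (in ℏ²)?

⟨L_z²⟩ = 6.667 ℏ²

A g state has l = 4.
m_l runs from −4 to 4, i.e. {-4, -3, -2, -1, 0, 1, 2, 3, 4}.
Average of L_z² over 9 states: 60/9 ℏ² = 6.667 ℏ².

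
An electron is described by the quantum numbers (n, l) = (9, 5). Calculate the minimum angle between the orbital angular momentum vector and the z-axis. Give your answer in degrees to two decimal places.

θ_min ≈ 24.09°

|L|² = l(l+1)ℏ² = 30ℏ², so |L| = √30 ℏ.
The smallest angle corresponds to the largest L_z, i.e. m_l = l = 5, giving L_z = 5ℏ.
cos θ_min = 5/√30, so θ_min ≈ 24.09°.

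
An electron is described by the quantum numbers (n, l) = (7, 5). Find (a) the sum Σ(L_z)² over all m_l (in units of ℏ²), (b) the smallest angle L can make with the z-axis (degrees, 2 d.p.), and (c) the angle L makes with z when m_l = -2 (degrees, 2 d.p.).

Σ(L_z)² = 110 ℏ²; θ_min ≈ 24.09°; θ(m_l=-2) ≈ 111.42°

Σ m_l² = 110, so Σ(L_z)² = 110 ℏ².
cos θ_min = 5/√30, so θ_min ≈ 24.09°.
For m_l = -2: cos θ = -2/√30, θ ≈ 111.42°.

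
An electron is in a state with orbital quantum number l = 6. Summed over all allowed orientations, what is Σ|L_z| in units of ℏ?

Σ|L_z| = 42 ℏ

The allowed m_l values are -6, -5, -4, -3, -2, -1, 0, 1, 2, 3, 4, 5, 6.
Σ|m_l| = 2(1+2+…+6) = 42.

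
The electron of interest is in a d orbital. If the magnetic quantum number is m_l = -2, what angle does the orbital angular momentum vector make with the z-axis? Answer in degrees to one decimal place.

θ ≈ 144.7°

The letter d corresponds to l = 2.
|L|² = l(l+1)ℏ² = 6ℏ², so |L| = √6 ℏ.
L_z = m_l ℏ = −2ℏ.
cos θ = L_z/|L| = -2/√6, so θ ≈ 144.7°.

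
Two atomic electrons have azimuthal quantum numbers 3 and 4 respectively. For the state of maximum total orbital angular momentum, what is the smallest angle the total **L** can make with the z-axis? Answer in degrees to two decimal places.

By the triangle rule, |l₁ − l₂| ≤ L ≤ l₁ + l₂.
Allowed values: L = 1, 2, 3, 4, 5, 6, 7.
The maximum is L = 7, with |L_tot| = ℏ√(7·8) = 2√14 ℏ.
The minimum angle with z is arccos(7/√56) ≈ 20.70°.

θ_min ≈ 20.70°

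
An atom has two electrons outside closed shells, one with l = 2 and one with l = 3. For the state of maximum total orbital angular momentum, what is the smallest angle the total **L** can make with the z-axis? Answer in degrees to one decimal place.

Angular momentum addition gives L = |l₁ − l₂|, …, l₁ + l₂.
So L can be 1, 2, 3, 4, 5.
The maximum is L = 5, with |L_tot| = ℏ√(5·6) = √30 ℏ.
The minimum angle with z is arccos(5/√30) ≈ 24.1°.

θ_min ≈ 24.1°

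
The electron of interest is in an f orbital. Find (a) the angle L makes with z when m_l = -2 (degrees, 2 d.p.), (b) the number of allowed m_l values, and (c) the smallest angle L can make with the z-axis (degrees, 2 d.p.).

An f state has l = 3.
For m_l = -2: cos θ = -2/√12, θ ≈ 125.26°.
There are 2l+1 = 7 values of m_l.
cos θ_min = 3/√12, so θ_min ≈ 30.00°.

θ(m_l=-2) ≈ 125.26°; 7 values; θ_min ≈ 30.00°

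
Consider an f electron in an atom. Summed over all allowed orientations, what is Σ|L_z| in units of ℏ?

Σ|L_z| = 12 ℏ

An f state has l = 3.
m_l runs from −3 to 3, i.e. {-3, -2, -1, 0, 1, 2, 3}.
Σ|m_l| = 2·3(3+1)/2 = 12.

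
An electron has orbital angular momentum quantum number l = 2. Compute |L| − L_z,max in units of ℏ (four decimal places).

|L| − L_z,max ≈ 0.4495ℏ

|L| = √6 ℏ ≈ 2.4495ℏ, while L_z,max = lℏ = 2ℏ.
The difference is (√6 − 2)ℏ ≈ 0.4495ℏ.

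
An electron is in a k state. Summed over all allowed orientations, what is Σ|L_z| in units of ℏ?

Σ|L_z| = 56 ℏ

K corresponds to l = 7.
The allowed m_l values are -7, -6, -5, -4, -3, -2, -1, 0, 1, 2, 3, 4, 5, 6, 7.
Σ|m_l| = 2·7(7+1)/2 = 56.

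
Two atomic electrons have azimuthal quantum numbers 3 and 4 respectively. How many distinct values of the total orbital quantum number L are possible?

7

Angular momentum addition gives L = |l₁ − l₂|, …, l₁ + l₂.
L ∈ {1, 2, 3, 4, 5, 6, 7}.
That is 7 values.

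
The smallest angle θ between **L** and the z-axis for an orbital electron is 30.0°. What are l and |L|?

cos θ_min = l/√(l(l+1)) = √(l/(l+1)), so l/(l+1) = cos²(30.0°) = 0.7500.
Solving: l = 3.
Then |L| = ℏ√(3·4) = 2√3 ℏ.

l = 3, |L| = 2√3 ℏ ≈ 3.464ℏ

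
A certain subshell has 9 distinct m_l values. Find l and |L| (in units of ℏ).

l = 4, |L| = 2√5 ℏ ≈ 4.472ℏ

9 = 2l + 1, so l = (9−1)/2 = 4.
Then |L| = √(l(l+1)) ℏ = 2√5 ℏ.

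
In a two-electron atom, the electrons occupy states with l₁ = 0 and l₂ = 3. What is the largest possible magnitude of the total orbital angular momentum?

Angular momentum addition gives L = |l₁ − l₂|, …, l₁ + l₂.
Allowed values: L = 3.
The largest magnitude corresponds to L = 3: |L_tot| = ℏ√(3·4) = 2√3 ℏ.

|L_tot|_max = 2√3 ℏ ≈ 3.464ℏ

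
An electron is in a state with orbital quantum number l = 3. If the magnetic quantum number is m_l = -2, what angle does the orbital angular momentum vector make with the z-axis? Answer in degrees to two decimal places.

|L| = ℏ√(l(l+1)) = 2√3 ℏ.
L_z = m_l ℏ = −2ℏ.
cos θ = L_z/|L| = -2/√12, so θ ≈ 125.26°.

θ ≈ 125.26°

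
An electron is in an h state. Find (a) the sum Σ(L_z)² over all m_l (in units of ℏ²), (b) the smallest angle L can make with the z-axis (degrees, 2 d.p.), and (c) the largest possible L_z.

Σ(L_z)² = 110 ℏ²; θ_min ≈ 24.09°; L_z,max = 5ℏ

An h state has l = 5.
Σ m_l² = 110, so Σ(L_z)² = 110 ℏ².
cos θ_min = 5/√30, so θ_min ≈ 24.09°.
L_z,max = lℏ = 5ℏ.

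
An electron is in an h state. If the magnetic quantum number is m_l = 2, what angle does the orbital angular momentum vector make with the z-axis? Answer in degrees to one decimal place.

θ ≈ 68.6°

For an h orbital, l = 5.
|L|² = l(l+1)ℏ² = 30ℏ², so |L| = √30 ℏ.
L_z = m_l ℏ = 2ℏ.
cos θ = L_z/|L| = 2/√30, so θ ≈ 68.6°.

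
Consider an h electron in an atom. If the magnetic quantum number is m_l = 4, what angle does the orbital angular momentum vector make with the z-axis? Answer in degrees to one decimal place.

The letter h corresponds to l = 5.
|L| = ℏ√(l(l+1)) = √30 ℏ.
L_z = m_l ℏ = 4ℏ.
cos θ = L_z/|L| = 4/√30, so θ ≈ 43.1°.

θ ≈ 43.1°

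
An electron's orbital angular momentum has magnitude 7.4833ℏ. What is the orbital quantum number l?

l = 7

(|L|/ℏ)² = l(l+1) = 56.
Solving: l = 7.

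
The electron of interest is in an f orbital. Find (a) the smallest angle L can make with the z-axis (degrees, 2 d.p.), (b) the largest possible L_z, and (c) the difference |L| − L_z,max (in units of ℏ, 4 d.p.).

The letter f corresponds to l = 3.
cos θ_min = 3/√12, so θ_min ≈ 30.00°.
L_z,max = lℏ = 3ℏ.
|L| − L_z,max = (2√3 − 3)ℏ ≈ 0.4641ℏ.

θ_min ≈ 30.00°; L_z,max = 3ℏ; |L|−L_z,max ≈ 0.4641ℏ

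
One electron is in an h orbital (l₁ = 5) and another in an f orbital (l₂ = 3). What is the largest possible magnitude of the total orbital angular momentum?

|L_tot|_max = 6√2 ℏ ≈ 8.485ℏ

By the triangle rule, |l₁ − l₂| ≤ L ≤ l₁ + l₂.
So L can be 2, 3, 4, 5, 6, 7, 8.
The largest magnitude corresponds to L = 8: |L_tot| = ℏ√(8·9) = 6√2 ℏ.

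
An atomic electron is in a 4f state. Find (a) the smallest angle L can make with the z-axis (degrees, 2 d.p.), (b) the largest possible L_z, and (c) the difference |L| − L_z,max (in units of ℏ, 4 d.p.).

θ_min ≈ 30.00°; L_z,max = 3ℏ; |L|−L_z,max ≈ 0.4641ℏ

For 4f, l = 3.
cos θ_min = 3/√12, so θ_min ≈ 30.00°.
L_z,max = lℏ = 3ℏ.
|L| − L_z,max = (2√3 − 3)ℏ ≈ 0.4641ℏ.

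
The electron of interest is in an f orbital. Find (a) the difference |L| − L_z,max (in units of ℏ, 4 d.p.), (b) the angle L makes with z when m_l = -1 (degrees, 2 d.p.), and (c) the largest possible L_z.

|L|−L_z,max ≈ 0.4641ℏ; θ(m_l=-1) ≈ 106.78°; L_z,max = 3ℏ

F corresponds to l = 3.
|L| − L_z,max = (2√3 − 3)ℏ ≈ 0.4641ℏ.
For m_l = -1: cos θ = -1/√12, θ ≈ 106.78°.
L_z,max = lℏ = 3ℏ.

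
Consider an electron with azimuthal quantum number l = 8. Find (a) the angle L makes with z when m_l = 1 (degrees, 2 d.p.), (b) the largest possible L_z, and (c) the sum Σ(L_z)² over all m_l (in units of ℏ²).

For m_l = 1: cos θ = 1/√72, θ ≈ 83.23°.
L_z,max = lℏ = 8ℏ.
Σ m_l² = 408, so Σ(L_z)² = 408 ℏ².

θ(m_l=1) ≈ 83.23°; L_z,max = 8ℏ; Σ(L_z)² = 408 ℏ²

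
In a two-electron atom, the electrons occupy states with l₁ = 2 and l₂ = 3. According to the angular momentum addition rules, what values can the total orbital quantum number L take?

L = 1, 2, 3, 4, 5

By the triangle rule, |l₁ − l₂| ≤ L ≤ l₁ + l₂.
So L can be 1, 2, 3, 4, 5.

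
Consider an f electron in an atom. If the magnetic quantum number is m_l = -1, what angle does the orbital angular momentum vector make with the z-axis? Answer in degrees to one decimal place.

θ ≈ 106.8°

An f state has l = 3.
|L| = ℏ√(l(l+1)) = 2√3 ℏ.
L_z = m_l ℏ = −1ℏ.
cos θ = L_z/|L| = -1/√12, so θ ≈ 106.8°.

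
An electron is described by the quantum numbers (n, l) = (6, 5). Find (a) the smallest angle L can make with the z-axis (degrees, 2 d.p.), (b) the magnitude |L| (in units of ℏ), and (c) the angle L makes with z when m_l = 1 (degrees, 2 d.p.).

cos θ_min = 5/√30, so θ_min ≈ 24.09°.
|L| = ℏ√(5·6) = √30 ℏ ≈ 5.477ℏ.
For m_l = 1: cos θ = 1/√30, θ ≈ 79.48°.

θ_min ≈ 24.09°; |L| = √30 ℏ ≈ 5.477ℏ; θ(m_l=1) ≈ 79.48°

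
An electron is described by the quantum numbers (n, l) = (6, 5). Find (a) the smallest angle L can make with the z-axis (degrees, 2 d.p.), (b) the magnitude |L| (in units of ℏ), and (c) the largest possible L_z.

θ_min ≈ 24.09°; |L| = √30 ℏ ≈ 5.477ℏ; L_z,max = 5ℏ

cos θ_min = 5/√30, so θ_min ≈ 24.09°.
|L| = ℏ√(5·6) = √30 ℏ ≈ 5.477ℏ.
L_z,max = lℏ = 5ℏ.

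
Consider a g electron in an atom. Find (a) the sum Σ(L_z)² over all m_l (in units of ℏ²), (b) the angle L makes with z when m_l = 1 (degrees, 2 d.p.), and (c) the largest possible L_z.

Σ(L_z)² = 60 ℏ²; θ(m_l=1) ≈ 77.08°; L_z,max = 4ℏ

The letter g corresponds to l = 4.
Σ m_l² = 60, so Σ(L_z)² = 60 ℏ².
For m_l = 1: cos θ = 1/√20, θ ≈ 77.08°.
L_z,max = lℏ = 4ℏ.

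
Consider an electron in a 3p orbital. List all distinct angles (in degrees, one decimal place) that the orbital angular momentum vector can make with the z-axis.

θ ∈ {45.0°, 90.0°, 135.0°}

For 3p, l = 1.
|L|² = l(l+1)ℏ² = 2ℏ², so |L| = √2 ℏ.
cos θ = m_l/√2 for each m_l ∈ {-1, 0, 1}.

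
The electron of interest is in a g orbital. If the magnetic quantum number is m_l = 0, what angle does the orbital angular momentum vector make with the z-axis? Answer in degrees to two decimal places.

A g state has l = 4.
|L| = ℏ√(l(l+1)) = 2√5 ℏ.
L_z = m_l ℏ = 0ℏ.
cos θ = L_z/|L| = 0/√20, so θ ≈ 90.00°.

θ ≈ 90.00°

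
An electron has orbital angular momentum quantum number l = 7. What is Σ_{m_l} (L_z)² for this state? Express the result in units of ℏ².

m_l ∈ {-7, -6, -5, -4, -3, -2, -1, 0, 1, 2, 3, 4, 5, 6, 7}.
Σ m_l² = l(l+1)(2l+1)/3 = 7·8·15/3 = 280.

Σ(L_z)² = 280 ℏ²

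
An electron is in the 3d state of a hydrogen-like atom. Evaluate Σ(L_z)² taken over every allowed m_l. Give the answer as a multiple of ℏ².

The 3d subshell has l = 2.
m_l runs from −2 to 2, i.e. {-2, -1, 0, 1, 2}.
Σ m_l² = l(l+1)(2l+1)/3 = 2·3·5/3 = 10.

Σ(L_z)² = 10 ℏ²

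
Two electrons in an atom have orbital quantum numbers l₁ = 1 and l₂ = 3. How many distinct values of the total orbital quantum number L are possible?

By the triangle rule, |l₁ − l₂| ≤ L ≤ l₁ + l₂.
So L can be 2, 3, 4.
That is 3 values.

3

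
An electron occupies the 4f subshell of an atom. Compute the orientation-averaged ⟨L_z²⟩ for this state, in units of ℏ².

The 4f subshell has l = 3.
m_l runs from −3 to 3, i.e. {-3, -2, -1, 0, 1, 2, 3}.
⟨L_z²⟩ = ℏ²·l(l+1)/3 = 4ℏ².

⟨L_z²⟩ = 4 ℏ²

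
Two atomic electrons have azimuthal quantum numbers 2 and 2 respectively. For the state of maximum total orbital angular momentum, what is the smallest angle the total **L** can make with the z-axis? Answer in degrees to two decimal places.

θ_min ≈ 26.57°

The total orbital quantum number L ranges from |l₁ − l₂| to l₁ + l₂ in integer steps.
L ∈ {0, 1, 2, 3, 4}.
The maximum is L = 4, with |L_tot| = ℏ√(4·5) = 2√5 ℏ.
The minimum angle with z is arccos(4/√20) ≈ 26.57°.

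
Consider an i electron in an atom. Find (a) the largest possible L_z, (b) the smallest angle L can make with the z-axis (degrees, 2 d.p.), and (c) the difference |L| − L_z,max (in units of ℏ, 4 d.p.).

L_z,max = 6ℏ; θ_min ≈ 22.21°; |L|−L_z,max ≈ 0.4807ℏ

For an i orbital, l = 6.
L_z,max = lℏ = 6ℏ.
cos θ_min = 6/√42, so θ_min ≈ 22.21°.
|L| − L_z,max = (√42 − 6)ℏ ≈ 0.4807ℏ.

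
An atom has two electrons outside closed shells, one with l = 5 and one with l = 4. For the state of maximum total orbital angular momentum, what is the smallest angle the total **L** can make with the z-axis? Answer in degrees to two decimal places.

θ_min ≈ 18.43°

By the triangle rule, |l₁ − l₂| ≤ L ≤ l₁ + l₂.
Allowed values: L = 1, 2, 3, 4, 5, 6, 7, 8, 9.
The maximum is L = 9, with |L_tot| = ℏ√(9·10) = 3√10 ℏ.
The minimum angle with z is arccos(9/√90) ≈ 18.43°.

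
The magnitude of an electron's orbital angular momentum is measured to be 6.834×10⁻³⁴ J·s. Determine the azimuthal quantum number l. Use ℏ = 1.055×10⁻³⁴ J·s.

l = 6

|L|/ℏ = (6.834×10⁻³⁴)/(1.055×10⁻³⁴) ≈ 6.478.
l(l+1) ≈ 6.478² ≈ 41.96, so l = 6.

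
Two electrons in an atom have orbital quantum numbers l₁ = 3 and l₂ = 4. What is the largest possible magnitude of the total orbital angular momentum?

L runs from |3 − 4| = 1 to 3 + 4 = 7.
So L can be 1, 2, 3, 4, 5, 6, 7.
The largest magnitude corresponds to L = 7: |L_tot| = ℏ√(7·8) = 2√14 ℏ.

|L_tot|_max = 2√14 ℏ ≈ 7.483ℏ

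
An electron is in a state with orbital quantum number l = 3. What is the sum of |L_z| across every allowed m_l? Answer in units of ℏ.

The allowed m_l values are -3, -2, -1, 0, 1, 2, 3.
Σ|m_l| = 2·3(3+1)/2 = 12.

Σ|L_z| = 12 ℏ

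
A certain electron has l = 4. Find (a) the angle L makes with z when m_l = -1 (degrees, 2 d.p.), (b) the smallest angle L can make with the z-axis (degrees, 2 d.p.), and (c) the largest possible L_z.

For m_l = -1: cos θ = -1/√20, θ ≈ 102.92°.
cos θ_min = 4/√20, so θ_min ≈ 26.57°.
L_z,max = lℏ = 4ℏ.

θ(m_l=-1) ≈ 102.92°; θ_min ≈ 26.57°; L_z,max = 4ℏ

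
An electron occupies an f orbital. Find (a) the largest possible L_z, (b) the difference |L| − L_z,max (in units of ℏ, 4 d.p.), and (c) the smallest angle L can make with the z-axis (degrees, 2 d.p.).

For an f orbital, l = 3.
L_z,max = lℏ = 3ℏ.
|L| − L_z,max = (2√3 − 3)ℏ ≈ 0.4641ℏ.
cos θ_min = 3/√12, so θ_min ≈ 30.00°.

L_z,max = 3ℏ; |L|−L_z,max ≈ 0.4641ℏ; θ_min ≈ 30.00°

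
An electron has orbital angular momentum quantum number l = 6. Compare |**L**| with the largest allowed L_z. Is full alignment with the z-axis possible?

No: L_z,max = 6ℏ < |L| = √42 ℏ ≈ 6.481ℏ

|L| = √42 ℏ ≈ 6.4807ℏ, while L_z,max = lℏ = 6ℏ.
Since |L| > L_z,max, the vector can never point exactly along z; the closest it comes is θ_min = arccos(6/√42) ≈ 22.2°.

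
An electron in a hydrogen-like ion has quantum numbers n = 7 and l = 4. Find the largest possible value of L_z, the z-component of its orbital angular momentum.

L_z = m_l ℏ with m_l ∈ {−4, …, 4}; the maximum is m_l = 4.

L_z,max = 4ℏ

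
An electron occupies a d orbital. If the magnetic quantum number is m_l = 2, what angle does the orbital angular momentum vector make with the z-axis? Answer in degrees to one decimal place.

For a d orbital, l = 2.
|L| = ℏ√(l(l+1)) = √6 ℏ.
L_z = m_l ℏ = 2ℏ.
cos θ = L_z/|L| = 2/√6, so θ ≈ 35.3°.

θ ≈ 35.3°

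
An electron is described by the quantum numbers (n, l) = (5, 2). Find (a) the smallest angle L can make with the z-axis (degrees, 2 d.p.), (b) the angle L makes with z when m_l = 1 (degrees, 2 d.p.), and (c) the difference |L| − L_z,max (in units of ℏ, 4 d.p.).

θ_min ≈ 35.26°; θ(m_l=1) ≈ 65.91°; |L|−L_z,max ≈ 0.4495ℏ

cos θ_min = 2/√6, so θ_min ≈ 35.26°.
For m_l = 1: cos θ = 1/√6, θ ≈ 65.91°.
|L| − L_z,max = (√6 − 2)ℏ ≈ 0.4495ℏ.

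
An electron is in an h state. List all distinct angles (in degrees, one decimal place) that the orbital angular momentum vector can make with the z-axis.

The letter h corresponds to l = 5.
|L| = √(l(l+1)) ℏ = √30 ℏ.
cos θ = m_l/√30 for each m_l ∈ {-5, -4, -3, -2, -1, 0, 1, 2, 3, 4, 5}.

θ ∈ {24.1°, 43.1°, 56.8°, 68.6°, 79.5°, 90.0°, 100.5°, 111.4°, 123.2°, 136.9°, 155.9°}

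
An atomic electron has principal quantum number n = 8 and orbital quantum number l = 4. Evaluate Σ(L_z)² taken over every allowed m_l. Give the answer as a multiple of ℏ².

m_l runs from −4 to 4, i.e. {-4, -3, -2, -1, 0, 1, 2, 3, 4}.
Σ m_l² = 2·(1 + 4 + 9 + 16) = 60.

Σ(L_z)² = 60 ℏ²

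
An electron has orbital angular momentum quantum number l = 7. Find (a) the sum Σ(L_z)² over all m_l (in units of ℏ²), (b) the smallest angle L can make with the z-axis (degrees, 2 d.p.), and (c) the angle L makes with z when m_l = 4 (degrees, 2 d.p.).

Σ m_l² = 280, so Σ(L_z)² = 280 ℏ².
cos θ_min = 7/√56, so θ_min ≈ 20.70°.
For m_l = 4: cos θ = 4/√56, θ ≈ 57.69°.

Σ(L_z)² = 280 ℏ²; θ_min ≈ 20.70°; θ(m_l=4) ≈ 57.69°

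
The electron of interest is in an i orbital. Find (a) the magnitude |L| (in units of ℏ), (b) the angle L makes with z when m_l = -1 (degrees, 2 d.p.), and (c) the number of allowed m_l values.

|L| = √42 ℏ ≈ 6.481ℏ; θ(m_l=-1) ≈ 98.88°; 13 values

An i state has l = 6.
|L| = ℏ√(6·7) = √42 ℏ ≈ 6.481ℏ.
For m_l = -1: cos θ = -1/√42, θ ≈ 98.88°.
There are 2l+1 = 13 values of m_l.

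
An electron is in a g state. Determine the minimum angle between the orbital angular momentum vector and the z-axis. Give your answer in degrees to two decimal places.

For a g orbital, l = 4.
|L| = ℏ√(l(l+1)) = 2√5 ℏ.
The smallest angle corresponds to the largest L_z, i.e. m_l = l = 4, giving L_z = 4ℏ.
cos θ_min = 4/√20, so θ_min ≈ 26.57°.

θ_min ≈ 26.57°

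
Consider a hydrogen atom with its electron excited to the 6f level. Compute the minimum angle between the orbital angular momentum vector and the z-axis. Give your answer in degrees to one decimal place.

The 6f level has l = 3.
|L|² = l(l+1)ℏ² = 12ℏ², so |L| = 2√3 ℏ.
The smallest angle corresponds to the largest L_z, i.e. m_l = l = 3, giving L_z = 3ℏ.
cos θ_min = 3/√12, so θ_min ≈ 30.0°.

θ_min ≈ 30.0°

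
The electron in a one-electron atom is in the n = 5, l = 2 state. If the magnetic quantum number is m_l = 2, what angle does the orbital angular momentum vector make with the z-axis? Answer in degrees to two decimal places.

θ ≈ 35.26°

|L| = √(l(l+1)) ℏ = √6 ℏ.
L_z = m_l ℏ = 2ℏ.
cos θ = L_z/|L| = 2/√6, so θ ≈ 35.26°.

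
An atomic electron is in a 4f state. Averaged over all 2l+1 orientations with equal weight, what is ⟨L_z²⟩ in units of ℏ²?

The 4f subshell has l = 3.
m_l runs from −3 to 3, i.e. {-3, -2, -1, 0, 1, 2, 3}.
Average of L_z² over 7 states: 28/7 ℏ² = 4 ℏ².

⟨L_z²⟩ = 4 ℏ²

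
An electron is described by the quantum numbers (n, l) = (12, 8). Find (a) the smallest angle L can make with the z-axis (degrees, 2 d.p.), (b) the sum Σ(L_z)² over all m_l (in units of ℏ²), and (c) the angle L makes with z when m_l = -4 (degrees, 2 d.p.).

θ_min ≈ 19.47°; Σ(L_z)² = 408 ℏ²; θ(m_l=-4) ≈ 118.13°

cos θ_min = 8/√72, so θ_min ≈ 19.47°.
Σ m_l² = 408, so Σ(L_z)² = 408 ℏ².
For m_l = -4: cos θ = -4/√72, θ ≈ 118.13°.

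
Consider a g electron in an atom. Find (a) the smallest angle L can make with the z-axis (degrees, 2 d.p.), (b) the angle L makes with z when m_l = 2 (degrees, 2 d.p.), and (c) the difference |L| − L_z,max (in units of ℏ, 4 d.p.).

For a g orbital, l = 4.
cos θ_min = 4/√20, so θ_min ≈ 26.57°.
For m_l = 2: cos θ = 2/√20, θ ≈ 63.43°.
|L| − L_z,max = (2√5 − 4)ℏ ≈ 0.4721ℏ.

θ_min ≈ 26.57°; θ(m_l=2) ≈ 63.43°; |L|−L_z,max ≈ 0.4721ℏ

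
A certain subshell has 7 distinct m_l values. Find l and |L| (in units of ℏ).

l = 3, |L| = 2√3 ℏ ≈ 3.464ℏ

Since there are 2l+1 = 7 values of m_l, l = 3.
Then |L| = √(l(l+1)) ℏ = 2√3 ℏ.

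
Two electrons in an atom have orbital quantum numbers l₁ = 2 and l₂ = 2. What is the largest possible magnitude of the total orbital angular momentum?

|L_tot|_max = 2√5 ℏ ≈ 4.472ℏ

By the triangle rule, |l₁ − l₂| ≤ L ≤ l₁ + l₂.
L ∈ {0, 1, 2, 3, 4}.
The largest magnitude corresponds to L = 4: |L_tot| = ℏ√(4·5) = 2√5 ℏ.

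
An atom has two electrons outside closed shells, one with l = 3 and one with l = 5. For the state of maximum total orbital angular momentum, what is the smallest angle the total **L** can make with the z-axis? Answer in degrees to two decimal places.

Angular momentum addition gives L = |l₁ − l₂|, …, l₁ + l₂.
Allowed values: L = 2, 3, 4, 5, 6, 7, 8.
The maximum is L = 8, with |L_tot| = ℏ√(8·9) = 6√2 ℏ.
The minimum angle with z is arccos(8/√72) ≈ 19.47°.

θ_min ≈ 19.47°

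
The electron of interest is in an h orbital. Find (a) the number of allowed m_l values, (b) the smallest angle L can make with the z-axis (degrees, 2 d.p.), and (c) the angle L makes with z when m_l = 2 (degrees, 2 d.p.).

11 values; θ_min ≈ 24.09°; θ(m_l=2) ≈ 68.58°

H corresponds to l = 5.
There are 2l+1 = 11 values of m_l.
cos θ_min = 5/√30, so θ_min ≈ 24.09°.
For m_l = 2: cos θ = 2/√30, θ ≈ 68.58°.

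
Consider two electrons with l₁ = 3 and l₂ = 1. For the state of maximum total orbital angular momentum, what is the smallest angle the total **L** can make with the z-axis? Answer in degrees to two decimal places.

θ_min ≈ 26.57°

L runs from |3 − 1| = 2 to 3 + 1 = 4.
L ∈ {2, 3, 4}.
The maximum is L = 4, with |L_tot| = ℏ√(4·5) = 2√5 ℏ.
The minimum angle with z is arccos(4/√20) ≈ 26.57°.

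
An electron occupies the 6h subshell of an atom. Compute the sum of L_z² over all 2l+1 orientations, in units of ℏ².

The 6h subshell has l = 5.
The allowed m_l values are -5, -4, -3, -2, -1, 0, 1, 2, 3, 4, 5.
Σ m_l² = l(l+1)(2l+1)/3 = 5·6·11/3 = 110.

Σ(L_z)² = 110 ℏ²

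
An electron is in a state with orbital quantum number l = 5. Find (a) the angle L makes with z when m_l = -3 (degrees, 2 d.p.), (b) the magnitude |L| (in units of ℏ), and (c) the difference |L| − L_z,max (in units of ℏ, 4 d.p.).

For m_l = -3: cos θ = -3/√30, θ ≈ 123.21°.
|L| = ℏ√(5·6) = √30 ℏ ≈ 5.477ℏ.
|L| − L_z,max = (√30 − 5)ℏ ≈ 0.4772ℏ.

θ(m_l=-3) ≈ 123.21°; |L| = √30 ℏ ≈ 5.477ℏ; |L|−L_z,max ≈ 0.4772ℏ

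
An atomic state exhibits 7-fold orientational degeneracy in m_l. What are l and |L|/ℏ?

l = 3, |L| = 2√3 ℏ ≈ 3.464ℏ

7 = 2l + 1, so l = (7−1)/2 = 3.
Then |L| = √(l(l+1)) ℏ = 2√3 ℏ.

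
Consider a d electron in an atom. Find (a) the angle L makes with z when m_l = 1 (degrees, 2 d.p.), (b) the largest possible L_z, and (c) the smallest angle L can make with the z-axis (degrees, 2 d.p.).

For a d orbital, l = 2.
For m_l = 1: cos θ = 1/√6, θ ≈ 65.91°.
L_z,max = lℏ = 2ℏ.
cos θ_min = 2/√6, so θ_min ≈ 35.26°.

θ(m_l=1) ≈ 65.91°; L_z,max = 2ℏ; θ_min ≈ 35.26°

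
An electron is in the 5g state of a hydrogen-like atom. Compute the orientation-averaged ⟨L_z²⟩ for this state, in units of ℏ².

⟨L_z²⟩ = 6.667 ℏ²

The 5g subshell has l = 4.
The allowed m_l values are -4, -3, -2, -1, 0, 1, 2, 3, 4.
⟨L_z²⟩ = ℏ²·l(l+1)/3 = 6.667ℏ².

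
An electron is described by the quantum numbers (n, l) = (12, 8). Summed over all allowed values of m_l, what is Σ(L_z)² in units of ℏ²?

Σ(L_z)² = 408 ℏ²

The allowed m_l values are -8, -7, -6, -5, -4, -3, -2, -1, 0, 1, 2, 3, 4, 5, 6, 7, 8.
Σ m_l² = 2·(1 + 4 + 9 + 16 + 25 + 36 + 49 + 64) = 408.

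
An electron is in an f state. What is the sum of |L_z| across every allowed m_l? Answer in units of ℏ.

F corresponds to l = 3.
m_l ∈ {-3, -2, -1, 0, 1, 2, 3}.
Σ|m_l| = 2·3(3+1)/2 = 12.

Σ|L_z| = 12 ℏ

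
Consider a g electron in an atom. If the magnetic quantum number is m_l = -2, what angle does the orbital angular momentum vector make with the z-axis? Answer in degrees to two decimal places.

θ ≈ 116.57°

The letter g corresponds to l = 4.
|L| = ℏ√(l(l+1)) = 2√5 ℏ.
L_z = m_l ℏ = −2ℏ.
cos θ = L_z/|L| = -2/√20, so θ ≈ 116.57°.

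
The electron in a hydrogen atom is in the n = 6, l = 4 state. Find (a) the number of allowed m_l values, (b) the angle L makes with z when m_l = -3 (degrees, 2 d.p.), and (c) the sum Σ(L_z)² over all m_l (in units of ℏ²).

There are 2l+1 = 9 values of m_l.
For m_l = -3: cos θ = -3/√20, θ ≈ 132.13°.
Σ m_l² = 60, so Σ(L_z)² = 60 ℏ².

9 values; θ(m_l=-3) ≈ 132.13°; Σ(L_z)² = 60 ℏ²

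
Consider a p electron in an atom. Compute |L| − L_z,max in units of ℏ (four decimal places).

|L| − L_z,max ≈ 0.4142ℏ

P corresponds to l = 1.
|L| = √2 ℏ ≈ 1.4142ℏ, while L_z,max = lℏ = 1ℏ.
The difference is (√2 − 1)ℏ ≈ 0.4142ℏ.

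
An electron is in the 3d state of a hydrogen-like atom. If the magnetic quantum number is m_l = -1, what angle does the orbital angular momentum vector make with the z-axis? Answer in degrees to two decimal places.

For 3d, l = 2.
|L| = ℏ√(l(l+1)) = √6 ℏ.
L_z = m_l ℏ = −1ℏ.
cos θ = L_z/|L| = -1/√6, so θ ≈ 114.09°.

θ ≈ 114.09°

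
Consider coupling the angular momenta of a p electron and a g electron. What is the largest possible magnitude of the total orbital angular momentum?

L runs from |1 − 4| = 3 to 1 + 4 = 5.
So L can be 3, 4, 5.
The largest magnitude corresponds to L = 5: |L_tot| = ℏ√(5·6) = √30 ℏ.

|L_tot|_max = √30 ℏ ≈ 5.477ℏ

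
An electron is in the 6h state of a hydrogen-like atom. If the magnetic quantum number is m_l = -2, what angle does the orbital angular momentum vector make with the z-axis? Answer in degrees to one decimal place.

θ ≈ 111.4°

The 6h subshell has l = 5.
|L|² = l(l+1)ℏ² = 30ℏ², so |L| = √30 ℏ.
L_z = m_l ℏ = −2ℏ.
cos θ = L_z/|L| = -2/√30, so θ ≈ 111.4°.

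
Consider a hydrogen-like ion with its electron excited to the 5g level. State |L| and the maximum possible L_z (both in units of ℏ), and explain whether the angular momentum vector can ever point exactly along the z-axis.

No: L_z,max = 4ℏ < |L| = 2√5 ℏ ≈ 4.472ℏ

The 5g level has l = 4.
|L| = 2√5 ℏ ≈ 4.4721ℏ, while L_z,max = lℏ = 4ℏ.
Since |L| > L_z,max, the vector can never point exactly along z; the closest it comes is θ_min = arccos(4/√20) ≈ 26.6°.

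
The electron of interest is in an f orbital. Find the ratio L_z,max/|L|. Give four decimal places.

L_z,max/|L| = 0.8660

An f state has l = 3.
|L| = 2√3 ℏ ≈ 3.4641ℏ, while L_z,max = lℏ = 3ℏ.
L_z,max/|L| = 3/√12 = 0.8660.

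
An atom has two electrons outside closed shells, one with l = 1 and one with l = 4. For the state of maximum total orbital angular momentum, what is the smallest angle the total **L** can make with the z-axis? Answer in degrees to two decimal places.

θ_min ≈ 24.09°

L runs from |1 − 4| = 3 to 1 + 4 = 5.
Allowed values: L = 3, 4, 5.
The maximum is L = 5, with |L_tot| = ℏ√(5·6) = √30 ℏ.
The minimum angle with z is arccos(5/√30) ≈ 24.09°.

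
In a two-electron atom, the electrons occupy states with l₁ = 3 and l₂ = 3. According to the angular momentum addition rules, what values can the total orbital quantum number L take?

L = 0, 1, 2, 3, 4, 5, 6

The total orbital quantum number L ranges from |l₁ − l₂| to l₁ + l₂ in integer steps.
Allowed values: L = 0, 1, 2, 3, 4, 5, 6.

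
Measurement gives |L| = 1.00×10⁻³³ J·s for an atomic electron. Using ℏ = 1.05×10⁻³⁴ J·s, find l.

In units of ℏ, |L| ≈ 9.524.
(|L|/ℏ)² = l(l+1) ≈ 90.70 ⇒ l = 9.

l = 9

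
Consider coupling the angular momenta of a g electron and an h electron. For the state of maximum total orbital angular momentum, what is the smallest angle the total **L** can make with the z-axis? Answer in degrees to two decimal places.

θ_min ≈ 18.43°

By the triangle rule, |l₁ − l₂| ≤ L ≤ l₁ + l₂.
L ∈ {1, 2, 3, 4, 5, 6, 7, 8, 9}.
The maximum is L = 9, with |L_tot| = ℏ√(9·10) = 3√10 ℏ.
The minimum angle with z is arccos(9/√90) ≈ 18.43°.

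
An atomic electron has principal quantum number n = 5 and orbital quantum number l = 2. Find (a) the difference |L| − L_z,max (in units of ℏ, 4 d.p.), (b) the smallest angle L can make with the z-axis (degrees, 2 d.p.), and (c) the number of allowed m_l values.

|L| − L_z,max = (√6 − 2)ℏ ≈ 0.4495ℏ.
cos θ_min = 2/√6, so θ_min ≈ 35.26°.
There are 2l+1 = 5 values of m_l.

|L|−L_z,max ≈ 0.4495ℏ; θ_min ≈ 35.26°; 5 values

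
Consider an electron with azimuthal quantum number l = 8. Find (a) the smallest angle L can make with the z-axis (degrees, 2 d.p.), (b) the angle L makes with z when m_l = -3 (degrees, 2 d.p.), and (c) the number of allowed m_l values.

θ_min ≈ 19.47°; θ(m_l=-3) ≈ 110.70°; 17 values

cos θ_min = 8/√72, so θ_min ≈ 19.47°.
For m_l = -3: cos θ = -3/√72, θ ≈ 110.70°.
There are 2l+1 = 17 values of m_l.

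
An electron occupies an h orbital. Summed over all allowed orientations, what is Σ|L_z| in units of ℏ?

Σ|L_z| = 30 ℏ

An h state has l = 5.
m_l ∈ {-5, -4, -3, -2, -1, 0, 1, 2, 3, 4, 5}.
Σ|m_l| = l(l+1) = 30.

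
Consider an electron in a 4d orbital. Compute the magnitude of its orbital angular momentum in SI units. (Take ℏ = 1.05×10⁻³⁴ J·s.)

|L| = 2.57×10⁻³⁴ J·s

The 4d subshell has l = 2.
|L| = ℏ√(l(l+1)) = ℏ√(2·3) = √6 ℏ
Numerically, |L| = 2.449 × (1.05×10⁻³⁴ J·s) = 2.57×10⁻³⁴ J·s.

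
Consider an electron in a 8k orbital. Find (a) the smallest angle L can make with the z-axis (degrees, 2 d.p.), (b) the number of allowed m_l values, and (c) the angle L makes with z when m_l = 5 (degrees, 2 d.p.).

8k means n = 8, l = 7.
cos θ_min = 7/√56, so θ_min ≈ 20.70°.
There are 2l+1 = 15 values of m_l.
For m_l = 5: cos θ = 5/√56, θ ≈ 48.08°.

θ_min ≈ 20.70°; 15 values; θ(m_l=5) ≈ 48.08°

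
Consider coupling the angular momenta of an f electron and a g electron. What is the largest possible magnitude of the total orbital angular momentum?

|L_tot|_max = 2√14 ℏ ≈ 7.483ℏ

The total orbital quantum number L ranges from |l₁ − l₂| to l₁ + l₂ in integer steps.
So L can be 1, 2, 3, 4, 5, 6, 7.
The largest magnitude corresponds to L = 7: |L_tot| = ℏ√(7·8) = 2√14 ℏ.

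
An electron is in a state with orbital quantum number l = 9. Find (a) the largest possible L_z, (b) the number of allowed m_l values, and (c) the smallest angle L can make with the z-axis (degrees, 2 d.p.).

L_z,max = 9ℏ; 19 values; θ_min ≈ 18.43°

L_z,max = lℏ = 9ℏ.
There are 2l+1 = 19 values of m_l.
cos θ_min = 9/√90, so θ_min ≈ 18.43°.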